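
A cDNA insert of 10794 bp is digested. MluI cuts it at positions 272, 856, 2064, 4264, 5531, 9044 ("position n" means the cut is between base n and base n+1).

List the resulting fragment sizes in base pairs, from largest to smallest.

Linear molecule, 6 cuts → 7 fragments:
  272 − 0 = 272 bp
  856 − 272 = 584 bp
  2064 − 856 = 1208 bp
  4264 − 2064 = 2200 bp
  5531 − 4264 = 1267 bp
  9044 − 5531 = 3513 bp
  10794 − 9044 = 1750 bp
Sorted largest to smallest: 3513, 2200, 1750, 1267, 1208, 584, 272 bp.

3513, 2200, 1750, 1267, 1208, 584, 272 bp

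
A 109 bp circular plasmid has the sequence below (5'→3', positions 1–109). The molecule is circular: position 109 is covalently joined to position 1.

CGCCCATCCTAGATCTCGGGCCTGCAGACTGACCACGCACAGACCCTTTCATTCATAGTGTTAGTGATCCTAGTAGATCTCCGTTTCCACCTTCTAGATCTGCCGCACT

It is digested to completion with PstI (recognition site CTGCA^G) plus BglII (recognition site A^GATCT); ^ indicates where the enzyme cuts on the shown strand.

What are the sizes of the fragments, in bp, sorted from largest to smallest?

49, 24, 21, 15 bp

The PstI site (CTGCAG) starts at position 22.
PstI cuts after base 5 of each site (before the last base), so after position 26.
BglII sites (AGATCT) start at positions 11, 75, 96.
BglII cuts after the first base of each site, so after positions 11, 75, 96.
Combined cut positions: 11, 26, 75, 96.
Circular molecule, 4 cuts → 4 fragments:
  12–26 → 15 bp
  27–75 → 49 bp
  76–96 → 21 bp
  97–109 then 1–11 → 13 + 11 = 24 bp
Sorted largest to smallest: 49, 24, 21, 15 bp.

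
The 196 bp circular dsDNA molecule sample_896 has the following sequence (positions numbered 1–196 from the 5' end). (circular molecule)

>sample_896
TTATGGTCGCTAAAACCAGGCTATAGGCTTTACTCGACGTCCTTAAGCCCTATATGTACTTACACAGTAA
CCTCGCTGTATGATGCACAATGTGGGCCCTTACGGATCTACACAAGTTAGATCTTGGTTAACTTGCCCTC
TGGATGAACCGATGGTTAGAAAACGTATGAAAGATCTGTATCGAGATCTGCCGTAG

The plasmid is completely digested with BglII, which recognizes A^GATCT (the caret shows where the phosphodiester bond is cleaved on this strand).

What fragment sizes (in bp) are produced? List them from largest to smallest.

131, 53, 12 bp

BglII sites (AGATCT) start at positions 119, 172, 184.
BglII cuts after the first base of each site, so after positions 119, 172, 184.
Circular molecule, 3 cuts → 3 fragments:
  120–172 → 53 bp
  173–184 → 12 bp
  185–196 then 1–119 → 12 + 119 = 131 bp
Sorted largest to smallest: 131, 53, 12 bp.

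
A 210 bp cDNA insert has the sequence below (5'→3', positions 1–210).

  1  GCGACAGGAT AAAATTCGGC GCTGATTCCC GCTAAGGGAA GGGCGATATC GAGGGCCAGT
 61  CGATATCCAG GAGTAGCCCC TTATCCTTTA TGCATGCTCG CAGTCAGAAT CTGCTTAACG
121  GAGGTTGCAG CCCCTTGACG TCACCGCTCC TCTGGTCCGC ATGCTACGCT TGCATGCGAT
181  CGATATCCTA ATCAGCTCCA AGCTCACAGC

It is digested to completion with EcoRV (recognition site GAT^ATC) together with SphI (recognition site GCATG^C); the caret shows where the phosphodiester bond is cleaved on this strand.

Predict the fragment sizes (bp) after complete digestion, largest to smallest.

67, 47, 32, 26, 17, 13, 8 bp

EcoRV sites (GATATC) start at positions 45, 62, 182.
EcoRV cuts after base 3 of each site, so after positions 47, 64, 184.
SphI sites (GCATGC) start at positions 92, 159, 172.
SphI cuts after base 5 of each site (before the last base), so after positions 96, 163, 176.
Combined cut positions: 47, 64, 96, 163, 176, 184.
Linear molecule, 6 cuts → 7 fragments:
  1–47 → 47 bp
  48–64 → 17 bp
  65–96 → 32 bp
  97–163 → 67 bp
  164–176 → 13 bp
  177–184 → 8 bp
  185–210 → 26 bp
Sorted largest to smallest: 67, 47, 32, 26, 17, 13, 8 bp.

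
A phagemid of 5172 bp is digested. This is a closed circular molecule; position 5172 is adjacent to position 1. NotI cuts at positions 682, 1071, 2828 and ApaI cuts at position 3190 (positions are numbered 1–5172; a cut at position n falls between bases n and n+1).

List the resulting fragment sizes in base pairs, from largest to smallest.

Combined cut positions (sorted): 682, 1071, 2828, 3190.
Circular molecule, 4 cuts → 4 fragments:
  1071 − 682 = 389 bp
  2828 − 1071 = 1757 bp
  3190 − 2828 = 362 bp
  wrap: 5172 − 3190 + 682 = 2664 bp
Sorted largest to smallest: 2664, 1757, 389, 362 bp.

2664, 1757, 389, 362 bp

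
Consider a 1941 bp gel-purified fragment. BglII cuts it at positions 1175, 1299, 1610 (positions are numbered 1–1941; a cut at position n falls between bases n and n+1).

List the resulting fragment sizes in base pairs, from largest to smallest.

Linear molecule, 3 cuts → 4 fragments:
  1175 − 0 = 1175 bp
  1299 − 1175 = 124 bp
  1610 − 1299 = 311 bp
  1941 − 1610 = 331 bp
Sorted largest to smallest: 1175, 331, 311, 124 bp.

1175, 331, 311, 124 bp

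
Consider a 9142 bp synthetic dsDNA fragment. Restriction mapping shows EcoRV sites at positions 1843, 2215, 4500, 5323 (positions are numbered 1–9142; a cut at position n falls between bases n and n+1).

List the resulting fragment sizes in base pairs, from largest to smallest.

3819, 2285, 1843, 823, 372 bp

Linear molecule, 4 cuts → 5 fragments:
  1843 − 0 = 1843 bp
  2215 − 1843 = 372 bp
  4500 − 2215 = 2285 bp
  5323 − 4500 = 823 bp
  9142 − 5323 = 3819 bp
Sorted largest to smallest: 3819, 2285, 1843, 823, 372 bp.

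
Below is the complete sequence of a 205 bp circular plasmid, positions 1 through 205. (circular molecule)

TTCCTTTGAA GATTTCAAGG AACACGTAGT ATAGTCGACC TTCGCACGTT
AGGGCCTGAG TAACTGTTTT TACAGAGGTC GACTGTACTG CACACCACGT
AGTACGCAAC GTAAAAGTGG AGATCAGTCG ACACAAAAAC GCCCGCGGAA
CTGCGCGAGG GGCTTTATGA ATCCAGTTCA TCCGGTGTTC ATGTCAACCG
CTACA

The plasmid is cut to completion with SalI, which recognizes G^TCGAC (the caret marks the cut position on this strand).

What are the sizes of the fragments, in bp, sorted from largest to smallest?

SalI sites (GTCGAC) start at positions 34, 78, 127.
SalI cuts after the first base of each site, so after positions 34, 78, 127.
Circular molecule, 3 cuts → 3 fragments:
  35–78 → 44 bp
  79–127 → 49 bp
  128–205 then 1–34 → 78 + 34 = 112 bp
Sorted largest to smallest: 112, 49, 44 bp.

112, 49, 44 bp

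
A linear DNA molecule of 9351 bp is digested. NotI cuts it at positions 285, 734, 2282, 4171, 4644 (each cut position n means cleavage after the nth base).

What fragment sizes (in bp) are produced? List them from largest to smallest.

4707, 1889, 1548, 473, 449, 285 bp

Linear molecule, 5 cuts → 6 fragments:
  285 − 0 = 285 bp
  734 − 285 = 449 bp
  2282 − 734 = 1548 bp
  4171 − 2282 = 1889 bp
  4644 − 4171 = 473 bp
  9351 − 4644 = 4707 bp
Sorted largest to smallest: 4707, 1889, 1548, 473, 449, 285 bp.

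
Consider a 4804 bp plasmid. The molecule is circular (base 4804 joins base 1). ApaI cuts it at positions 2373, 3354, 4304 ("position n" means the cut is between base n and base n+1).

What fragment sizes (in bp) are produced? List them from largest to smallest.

2873, 981, 950 bp

Circular molecule, 3 cuts → 3 fragments:
  3354 − 2373 = 981 bp
  4304 − 3354 = 950 bp
  wrap: 4804 − 4304 + 2373 = 2873 bp
Sorted largest to smallest: 2873, 981, 950 bp.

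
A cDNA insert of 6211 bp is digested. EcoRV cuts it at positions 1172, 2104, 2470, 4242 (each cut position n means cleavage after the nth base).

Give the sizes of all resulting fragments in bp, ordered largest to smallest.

1969, 1772, 1172, 932, 366 bp

Linear molecule, 4 cuts → 5 fragments:
  1172 − 0 = 1172 bp
  2104 − 1172 = 932 bp
  2470 − 2104 = 366 bp
  4242 − 2470 = 1772 bp
  6211 − 4242 = 1969 bp
Sorted largest to smallest: 1969, 1772, 1172, 932, 366 bp.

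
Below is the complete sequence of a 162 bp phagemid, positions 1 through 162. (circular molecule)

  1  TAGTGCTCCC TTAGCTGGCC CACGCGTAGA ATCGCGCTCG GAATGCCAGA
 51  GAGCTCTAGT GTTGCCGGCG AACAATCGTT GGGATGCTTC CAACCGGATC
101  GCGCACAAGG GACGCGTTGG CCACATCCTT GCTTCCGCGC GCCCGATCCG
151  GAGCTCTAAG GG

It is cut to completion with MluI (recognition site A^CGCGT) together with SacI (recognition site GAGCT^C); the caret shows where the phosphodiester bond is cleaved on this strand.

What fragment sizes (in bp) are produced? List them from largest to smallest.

MluI sites (ACGCGT) start at positions 22, 112.
MluI cuts after the first base of each site, so after positions 22, 112.
SacI sites (GAGCTC) start at positions 51, 151.
SacI cuts after base 5 of each site (before the last base), so after positions 55, 155.
Combined cut positions: 22, 55, 112, 155.
Circular molecule, 4 cuts → 4 fragments:
  23–55 → 33 bp
  56–112 → 57 bp
  113–155 → 43 bp
  156–162 then 1–22 → 7 + 22 = 29 bp
Sorted largest to smallest: 57, 43, 33, 29 bp.

57, 43, 33, 29 bp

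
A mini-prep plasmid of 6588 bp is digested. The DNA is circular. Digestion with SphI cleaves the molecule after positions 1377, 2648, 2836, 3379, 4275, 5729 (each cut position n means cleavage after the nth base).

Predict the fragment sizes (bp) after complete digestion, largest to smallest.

2236, 1454, 1271, 896, 543, 188 bp

Circular molecule, 6 cuts → 6 fragments:
  2648 − 1377 = 1271 bp
  2836 − 2648 = 188 bp
  3379 − 2836 = 543 bp
  4275 − 3379 = 896 bp
  5729 − 4275 = 1454 bp
  wrap: 6588 − 5729 + 1377 = 2236 bp
Sorted largest to smallest: 2236, 1454, 1271, 896, 543, 188 bp.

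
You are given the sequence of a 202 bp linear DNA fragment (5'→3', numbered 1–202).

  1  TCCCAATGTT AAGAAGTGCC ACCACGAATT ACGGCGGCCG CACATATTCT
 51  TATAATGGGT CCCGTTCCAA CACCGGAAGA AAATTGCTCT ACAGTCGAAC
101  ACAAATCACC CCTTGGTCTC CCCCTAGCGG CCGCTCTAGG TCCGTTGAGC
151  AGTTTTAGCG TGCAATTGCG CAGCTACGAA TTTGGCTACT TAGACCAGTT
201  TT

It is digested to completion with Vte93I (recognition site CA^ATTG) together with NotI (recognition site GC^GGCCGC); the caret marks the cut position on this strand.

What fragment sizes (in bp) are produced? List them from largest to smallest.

93, 38, 36, 35 bp

The Vte93I site (CAATTG) starts at position 163.
Vte93I cuts after base 2 of each site, so after position 164.
NotI sites (GCGGCCGC) start at positions 34, 127.
NotI cuts after base 2 of each site, so after positions 35, 128.
Combined cut positions: 35, 128, 164.
Linear molecule, 3 cuts → 4 fragments:
  1–35 → 35 bp
  36–128 → 93 bp
  129–164 → 36 bp
  165–202 → 38 bp
Sorted largest to smallest: 93, 38, 36, 35 bp.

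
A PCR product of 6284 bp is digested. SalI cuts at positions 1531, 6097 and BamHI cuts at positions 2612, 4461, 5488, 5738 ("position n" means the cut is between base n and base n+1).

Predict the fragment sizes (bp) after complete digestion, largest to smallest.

1849, 1531, 1081, 1027, 359, 250, 187 bp

Combined cut positions (sorted): 1531, 2612, 4461, 5488, 5738, 6097.
Linear molecule, 6 cuts → 7 fragments:
  1531 − 0 = 1531 bp
  2612 − 1531 = 1081 bp
  4461 − 2612 = 1849 bp
  5488 − 4461 = 1027 bp
  5738 − 5488 = 250 bp
  6097 − 5738 = 359 bp
  6284 − 6097 = 187 bp
Sorted largest to smallest: 1849, 1531, 1081, 1027, 359, 250, 187 bp.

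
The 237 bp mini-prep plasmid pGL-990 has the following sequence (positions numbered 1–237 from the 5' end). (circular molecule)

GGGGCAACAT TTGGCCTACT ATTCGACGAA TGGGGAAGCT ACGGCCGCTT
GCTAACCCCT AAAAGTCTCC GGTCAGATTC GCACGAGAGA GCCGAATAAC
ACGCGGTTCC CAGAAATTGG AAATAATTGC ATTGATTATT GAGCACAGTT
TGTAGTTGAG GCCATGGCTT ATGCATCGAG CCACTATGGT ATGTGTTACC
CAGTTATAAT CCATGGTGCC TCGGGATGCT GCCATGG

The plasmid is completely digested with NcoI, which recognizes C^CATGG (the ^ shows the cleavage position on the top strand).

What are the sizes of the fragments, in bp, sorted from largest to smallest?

167, 49, 21 bp

NcoI sites (CCATGG) start at positions 162, 211, 232.
NcoI cuts after the first base of each site, so after positions 162, 211, 232.
Circular molecule, 3 cuts → 3 fragments:
  163–211 → 49 bp
  212–232 → 21 bp
  233–237 then 1–162 → 5 + 162 = 167 bp
Sorted largest to smallest: 167, 49, 21 bp.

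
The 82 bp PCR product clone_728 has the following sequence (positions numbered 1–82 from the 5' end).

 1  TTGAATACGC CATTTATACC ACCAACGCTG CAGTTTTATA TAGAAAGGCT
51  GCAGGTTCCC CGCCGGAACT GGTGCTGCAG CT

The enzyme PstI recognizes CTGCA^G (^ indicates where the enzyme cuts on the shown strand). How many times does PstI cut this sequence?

3

CTGCAG occurs starting at positions 28, 49, 75.
PstI cuts at 3 sites.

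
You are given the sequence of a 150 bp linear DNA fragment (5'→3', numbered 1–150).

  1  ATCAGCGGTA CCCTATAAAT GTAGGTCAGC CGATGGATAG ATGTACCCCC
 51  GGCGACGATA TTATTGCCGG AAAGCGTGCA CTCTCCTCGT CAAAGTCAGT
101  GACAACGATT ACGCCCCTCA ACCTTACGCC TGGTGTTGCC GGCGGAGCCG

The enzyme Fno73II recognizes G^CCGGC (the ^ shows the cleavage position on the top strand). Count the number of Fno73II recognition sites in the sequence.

GCCGGC occurs starting at position 138.
Fno73II cuts at 1 site.

1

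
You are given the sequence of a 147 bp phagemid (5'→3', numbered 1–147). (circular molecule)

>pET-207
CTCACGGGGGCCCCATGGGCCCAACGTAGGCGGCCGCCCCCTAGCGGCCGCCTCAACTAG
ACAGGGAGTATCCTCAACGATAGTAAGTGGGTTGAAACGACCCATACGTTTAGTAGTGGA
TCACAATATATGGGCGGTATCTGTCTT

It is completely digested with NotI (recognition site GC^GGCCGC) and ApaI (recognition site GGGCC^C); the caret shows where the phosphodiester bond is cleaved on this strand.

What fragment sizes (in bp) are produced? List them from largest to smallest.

NotI sites (GCGGCCGC) start at positions 30, 44.
NotI cuts after base 2 of each site, so after positions 31, 45.
ApaI sites (GGGCCC) start at positions 8, 17.
ApaI cuts after base 5 of each site (before the last base), so after positions 12, 21.
Combined cut positions: 12, 21, 31, 45.
Circular molecule, 4 cuts → 4 fragments:
  13–21 → 9 bp
  22–31 → 10 bp
  32–45 → 14 bp
  46–147 then 1–12 → 102 + 12 = 114 bp
Sorted largest to smallest: 114, 14, 10, 9 bp.

114, 14, 10, 9 bp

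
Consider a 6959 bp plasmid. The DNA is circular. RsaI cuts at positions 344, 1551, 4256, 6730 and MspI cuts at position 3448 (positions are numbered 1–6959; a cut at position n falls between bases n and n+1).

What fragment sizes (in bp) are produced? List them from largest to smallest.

2474, 1897, 1207, 808, 573 bp

Combined cut positions (sorted): 344, 1551, 3448, 4256, 6730.
Circular molecule, 5 cuts → 5 fragments:
  1551 − 344 = 1207 bp
  3448 − 1551 = 1897 bp
  4256 − 3448 = 808 bp
  6730 − 4256 = 2474 bp
  wrap: 6959 − 6730 + 344 = 573 bp
Sorted largest to smallest: 2474, 1897, 1207, 808, 573 bp.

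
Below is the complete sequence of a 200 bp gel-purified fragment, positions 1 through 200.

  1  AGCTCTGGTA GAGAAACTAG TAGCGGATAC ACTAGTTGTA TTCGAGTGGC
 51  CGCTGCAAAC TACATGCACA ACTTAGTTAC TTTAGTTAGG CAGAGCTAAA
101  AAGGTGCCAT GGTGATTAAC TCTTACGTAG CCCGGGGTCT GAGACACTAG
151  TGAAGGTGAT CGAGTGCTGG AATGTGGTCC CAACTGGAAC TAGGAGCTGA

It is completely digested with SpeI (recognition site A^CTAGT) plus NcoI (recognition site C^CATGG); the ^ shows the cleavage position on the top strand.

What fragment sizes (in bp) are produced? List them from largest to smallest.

SpeI sites (ACTAGT) start at positions 16, 31, 146.
SpeI cuts after the first base of each site, so after positions 16, 31, 146.
The NcoI site (CCATGG) starts at position 107.
NcoI cuts after the first base of each site, so after position 107.
Combined cut positions: 16, 31, 107, 146.
Linear molecule, 4 cuts → 5 fragments:
  1–16 → 16 bp
  17–31 → 15 bp
  32–107 → 76 bp
  108–146 → 39 bp
  147–200 → 54 bp
Sorted largest to smallest: 76, 54, 39, 16, 15 bp.

76, 54, 39, 16, 15 bp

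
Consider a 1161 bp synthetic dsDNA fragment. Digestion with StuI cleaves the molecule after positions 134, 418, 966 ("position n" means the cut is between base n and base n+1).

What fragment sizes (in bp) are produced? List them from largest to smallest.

548, 284, 195, 134 bp

Linear molecule, 3 cuts → 4 fragments:
  134 − 0 = 134 bp
  418 − 134 = 284 bp
  966 − 418 = 548 bp
  1161 − 966 = 195 bp
Sorted largest to smallest: 548, 284, 195, 134 bp.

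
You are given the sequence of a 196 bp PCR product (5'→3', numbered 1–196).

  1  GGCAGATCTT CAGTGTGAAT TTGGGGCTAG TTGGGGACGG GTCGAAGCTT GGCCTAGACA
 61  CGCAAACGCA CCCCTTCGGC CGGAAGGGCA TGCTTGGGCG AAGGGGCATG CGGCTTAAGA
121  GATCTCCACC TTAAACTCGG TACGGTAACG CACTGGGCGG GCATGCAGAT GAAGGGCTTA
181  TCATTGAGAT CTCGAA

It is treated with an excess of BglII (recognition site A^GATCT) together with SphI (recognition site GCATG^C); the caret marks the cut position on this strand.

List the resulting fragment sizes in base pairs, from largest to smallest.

88, 45, 22, 18, 10, 9, 4 bp

BglII sites (AGATCT) start at positions 4, 120, 187.
BglII cuts after the first base of each site, so after positions 4, 120, 187.
SphI sites (GCATGC) start at positions 88, 106, 161.
SphI cuts after base 5 of each site (before the last base), so after positions 92, 110, 165.
Combined cut positions: 4, 92, 110, 120, 165, 187.
Linear molecule, 6 cuts → 7 fragments:
  1–4 → 4 bp
  5–92 → 88 bp
  93–110 → 18 bp
  111–120 → 10 bp
  121–165 → 45 bp
  166–187 → 22 bp
  188–196 → 9 bp
Sorted largest to smallest: 88, 45, 22, 18, 10, 9, 4 bp.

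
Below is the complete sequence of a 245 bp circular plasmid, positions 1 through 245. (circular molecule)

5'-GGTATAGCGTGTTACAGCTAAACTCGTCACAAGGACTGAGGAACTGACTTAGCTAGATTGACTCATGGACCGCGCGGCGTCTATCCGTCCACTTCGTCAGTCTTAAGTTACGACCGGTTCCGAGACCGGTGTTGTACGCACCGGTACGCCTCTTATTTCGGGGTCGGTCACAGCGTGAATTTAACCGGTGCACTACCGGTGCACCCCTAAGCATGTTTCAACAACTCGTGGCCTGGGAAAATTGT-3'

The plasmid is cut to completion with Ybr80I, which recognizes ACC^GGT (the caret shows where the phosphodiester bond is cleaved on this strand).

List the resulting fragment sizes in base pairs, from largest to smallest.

Ybr80I sites (ACCGGT) start at positions 113, 125, 140, 184, 195.
Ybr80I cuts after base 3 of each site, so after positions 115, 127, 142, 186, 197.
Circular molecule, 5 cuts → 5 fragments:
  116–127 → 12 bp
  128–142 → 15 bp
  143–186 → 44 bp
  187–197 → 11 bp
  198–245 then 1–115 → 48 + 115 = 163 bp
Sorted largest to smallest: 163, 44, 15, 12, 11 bp.

163, 44, 15, 12, 11 bp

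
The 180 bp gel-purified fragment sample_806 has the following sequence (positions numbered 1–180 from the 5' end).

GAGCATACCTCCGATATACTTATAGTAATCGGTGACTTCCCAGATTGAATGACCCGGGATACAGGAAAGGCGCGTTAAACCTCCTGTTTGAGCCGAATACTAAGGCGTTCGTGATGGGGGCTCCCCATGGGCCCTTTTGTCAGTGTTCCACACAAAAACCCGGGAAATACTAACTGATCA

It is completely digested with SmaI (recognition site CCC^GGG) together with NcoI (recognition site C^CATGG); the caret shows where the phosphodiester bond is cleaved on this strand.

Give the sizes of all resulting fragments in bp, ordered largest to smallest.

70, 55, 36, 19 bp

SmaI sites (CCCGGG) start at positions 53, 159.
SmaI cuts after base 3 of each site, so after positions 55, 161.
The NcoI site (CCATGG) starts at position 125.
NcoI cuts after the first base of each site, so after position 125.
Combined cut positions: 55, 125, 161.
Linear molecule, 3 cuts → 4 fragments:
  1–55 → 55 bp
  56–125 → 70 bp
  126–161 → 36 bp
  162–180 → 19 bp
Sorted largest to smallest: 70, 55, 36, 19 bp.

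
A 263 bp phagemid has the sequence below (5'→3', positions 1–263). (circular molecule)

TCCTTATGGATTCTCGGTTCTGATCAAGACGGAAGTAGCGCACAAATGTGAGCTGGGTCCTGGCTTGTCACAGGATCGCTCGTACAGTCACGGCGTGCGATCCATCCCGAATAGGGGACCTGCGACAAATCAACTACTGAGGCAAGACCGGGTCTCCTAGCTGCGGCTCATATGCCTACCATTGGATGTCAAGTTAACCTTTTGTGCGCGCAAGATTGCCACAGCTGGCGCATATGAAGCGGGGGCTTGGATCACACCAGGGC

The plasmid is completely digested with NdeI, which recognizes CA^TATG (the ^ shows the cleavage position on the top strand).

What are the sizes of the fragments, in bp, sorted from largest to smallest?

201, 62 bp

NdeI sites (CATATG) start at positions 169, 231.
NdeI cuts after base 2 of each site, so after positions 170, 232.
Circular molecule, 2 cuts → 2 fragments:
  171–232 → 62 bp
  233–263 then 1–170 → 31 + 170 = 201 bp
Sorted largest to smallest: 201, 62 bp.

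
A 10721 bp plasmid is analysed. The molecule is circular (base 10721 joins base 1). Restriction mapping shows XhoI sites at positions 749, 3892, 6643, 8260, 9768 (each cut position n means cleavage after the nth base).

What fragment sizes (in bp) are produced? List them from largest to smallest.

3143, 2751, 1702, 1617, 1508 bp

Circular molecule, 5 cuts → 5 fragments:
  3892 − 749 = 3143 bp
  6643 − 3892 = 2751 bp
  8260 − 6643 = 1617 bp
  9768 − 8260 = 1508 bp
  wrap: 10721 − 9768 + 749 = 1702 bp
Sorted largest to smallest: 3143, 2751, 1702, 1617, 1508 bp.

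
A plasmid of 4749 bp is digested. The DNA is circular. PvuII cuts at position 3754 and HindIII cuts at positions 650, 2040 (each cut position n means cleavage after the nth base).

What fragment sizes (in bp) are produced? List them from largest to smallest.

Combined cut positions (sorted): 650, 2040, 3754.
Circular molecule, 3 cuts → 3 fragments:
  2040 − 650 = 1390 bp
  3754 − 2040 = 1714 bp
  wrap: 4749 − 3754 + 650 = 1645 bp
Sorted largest to smallest: 1714, 1645, 1390 bp.

1714, 1645, 1390 bp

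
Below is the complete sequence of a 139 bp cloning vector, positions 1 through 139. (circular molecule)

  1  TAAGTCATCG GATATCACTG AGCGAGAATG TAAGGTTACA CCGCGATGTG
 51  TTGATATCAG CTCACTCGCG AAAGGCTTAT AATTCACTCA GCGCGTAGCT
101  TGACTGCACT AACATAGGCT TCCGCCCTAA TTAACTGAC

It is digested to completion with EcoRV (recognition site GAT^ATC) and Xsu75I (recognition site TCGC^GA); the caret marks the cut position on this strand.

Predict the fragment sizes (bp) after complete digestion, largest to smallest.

83, 42, 14 bp

EcoRV sites (GATATC) start at positions 11, 53.
EcoRV cuts after base 3 of each site, so after positions 13, 55.
The Xsu75I site (TCGCGA) starts at position 66.
Xsu75I cuts after base 4 of each site, so after position 69.
Combined cut positions: 13, 55, 69.
Circular molecule, 3 cuts → 3 fragments:
  14–55 → 42 bp
  56–69 → 14 bp
  70–139 then 1–13 → 70 + 13 = 83 bp
Sorted largest to smallest: 83, 42, 14 bp.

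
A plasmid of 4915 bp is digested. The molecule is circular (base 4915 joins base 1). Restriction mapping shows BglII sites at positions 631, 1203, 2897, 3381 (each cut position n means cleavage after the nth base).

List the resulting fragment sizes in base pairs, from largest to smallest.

2165, 1694, 572, 484 bp

Circular molecule, 4 cuts → 4 fragments:
  1203 − 631 = 572 bp
  2897 − 1203 = 1694 bp
  3381 − 2897 = 484 bp
  wrap: 4915 − 3381 + 631 = 2165 bp
Sorted largest to smallest: 2165, 1694, 572, 484 bp.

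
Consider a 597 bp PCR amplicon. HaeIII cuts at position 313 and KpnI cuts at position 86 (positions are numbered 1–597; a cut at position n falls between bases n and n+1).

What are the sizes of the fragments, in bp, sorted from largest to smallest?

284, 227, 86 bp

Combined cut positions (sorted): 86, 313.
Linear molecule, 2 cuts → 3 fragments:
  86 − 0 = 86 bp
  313 − 86 = 227 bp
  597 − 313 = 284 bp
Sorted largest to smallest: 284, 227, 86 bp.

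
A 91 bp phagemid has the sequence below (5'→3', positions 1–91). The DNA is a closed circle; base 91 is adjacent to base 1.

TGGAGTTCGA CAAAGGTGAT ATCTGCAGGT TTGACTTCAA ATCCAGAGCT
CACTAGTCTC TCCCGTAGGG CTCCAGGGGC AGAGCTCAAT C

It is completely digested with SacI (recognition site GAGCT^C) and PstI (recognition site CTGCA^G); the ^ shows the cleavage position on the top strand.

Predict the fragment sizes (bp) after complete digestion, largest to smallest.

36, 32, 23 bp

SacI sites (GAGCTC) start at positions 46, 82.
SacI cuts after base 5 of each site (before the last base), so after positions 50, 86.
The PstI site (CTGCAG) starts at position 23.
PstI cuts after base 5 of each site (before the last base), so after position 27.
Combined cut positions: 27, 50, 86.
Circular molecule, 3 cuts → 3 fragments:
  28–50 → 23 bp
  51–86 → 36 bp
  87–91 then 1–27 → 5 + 27 = 32 bp
Sorted largest to smallest: 36, 32, 23 bp.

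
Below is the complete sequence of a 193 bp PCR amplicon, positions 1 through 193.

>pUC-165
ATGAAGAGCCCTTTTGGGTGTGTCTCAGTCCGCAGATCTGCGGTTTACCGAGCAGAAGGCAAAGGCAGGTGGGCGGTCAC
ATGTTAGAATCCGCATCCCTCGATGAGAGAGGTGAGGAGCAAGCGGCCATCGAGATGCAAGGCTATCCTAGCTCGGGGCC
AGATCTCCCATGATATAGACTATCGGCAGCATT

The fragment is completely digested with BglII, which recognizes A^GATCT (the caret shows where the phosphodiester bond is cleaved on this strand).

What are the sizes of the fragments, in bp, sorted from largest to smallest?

127, 34, 32 bp

BglII sites (AGATCT) start at positions 34, 161.
BglII cuts after the first base of each site, so after positions 34, 161.
Linear molecule, 2 cuts → 3 fragments:
  1–34 → 34 bp
  35–161 → 127 bp
  162–193 → 32 bp
Sorted largest to smallest: 127, 34, 32 bp.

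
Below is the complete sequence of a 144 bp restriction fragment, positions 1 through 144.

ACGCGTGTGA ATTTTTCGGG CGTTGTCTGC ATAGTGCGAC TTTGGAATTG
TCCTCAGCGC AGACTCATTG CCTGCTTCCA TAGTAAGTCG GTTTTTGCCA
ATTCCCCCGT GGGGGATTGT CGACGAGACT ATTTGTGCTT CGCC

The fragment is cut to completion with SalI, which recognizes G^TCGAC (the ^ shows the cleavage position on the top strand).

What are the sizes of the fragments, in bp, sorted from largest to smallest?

119, 25 bp

The SalI site (GTCGAC) starts at position 119.
SalI cuts after the first base of each site, so after position 119.
Linear molecule, 1 cut → 2 fragments:
  1–119 → 119 bp
  120–144 → 25 bp
Sorted largest to smallest: 119, 25 bp.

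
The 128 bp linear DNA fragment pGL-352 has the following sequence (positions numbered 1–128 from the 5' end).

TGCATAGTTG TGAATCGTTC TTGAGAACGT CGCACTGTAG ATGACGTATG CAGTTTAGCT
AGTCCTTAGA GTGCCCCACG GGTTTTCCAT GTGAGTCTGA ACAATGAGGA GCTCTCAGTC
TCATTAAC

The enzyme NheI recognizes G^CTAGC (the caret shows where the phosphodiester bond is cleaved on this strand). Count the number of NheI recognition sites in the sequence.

No occurrence of GCTAGC is present in the sequence.
NheI does not cut: 0 sites.

0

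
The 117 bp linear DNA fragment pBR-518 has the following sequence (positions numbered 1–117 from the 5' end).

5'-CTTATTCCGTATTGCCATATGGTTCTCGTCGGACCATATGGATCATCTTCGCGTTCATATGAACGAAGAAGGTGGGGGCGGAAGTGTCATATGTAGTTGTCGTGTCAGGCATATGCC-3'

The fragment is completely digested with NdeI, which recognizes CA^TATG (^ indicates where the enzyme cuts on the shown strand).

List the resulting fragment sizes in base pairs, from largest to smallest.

NdeI sites (CATATG) start at positions 16, 35, 56, 88, 110.
NdeI cuts after base 2 of each site, so after positions 17, 36, 57, 89, 111.
Linear molecule, 5 cuts → 6 fragments:
  1–17 → 17 bp
  18–36 → 19 bp
  37–57 → 21 bp
  58–89 → 32 bp
  90–111 → 22 bp
  112–117 → 6 bp
Sorted largest to smallest: 32, 22, 21, 19, 17, 6 bp.

32, 22, 21, 19, 17, 6 bp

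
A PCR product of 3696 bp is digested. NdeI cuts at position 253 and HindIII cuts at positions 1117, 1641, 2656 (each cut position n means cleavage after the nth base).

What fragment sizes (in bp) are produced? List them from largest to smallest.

1040, 1015, 864, 524, 253 bp

Combined cut positions (sorted): 253, 1117, 1641, 2656.
Linear molecule, 4 cuts → 5 fragments:
  253 − 0 = 253 bp
  1117 − 253 = 864 bp
  1641 − 1117 = 524 bp
  2656 − 1641 = 1015 bp
  3696 − 2656 = 1040 bp
Sorted largest to smallest: 1040, 1015, 864, 524, 253 bp.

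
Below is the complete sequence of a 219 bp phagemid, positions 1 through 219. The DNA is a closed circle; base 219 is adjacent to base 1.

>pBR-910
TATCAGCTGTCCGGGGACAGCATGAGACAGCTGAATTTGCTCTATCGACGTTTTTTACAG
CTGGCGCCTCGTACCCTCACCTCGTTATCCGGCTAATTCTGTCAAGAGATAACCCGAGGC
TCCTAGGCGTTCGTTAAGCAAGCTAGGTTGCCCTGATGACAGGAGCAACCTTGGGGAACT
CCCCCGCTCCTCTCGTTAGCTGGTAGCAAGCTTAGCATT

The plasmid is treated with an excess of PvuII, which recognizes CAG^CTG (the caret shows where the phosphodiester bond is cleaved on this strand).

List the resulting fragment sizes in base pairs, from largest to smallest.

PvuII sites (CAGCTG) start at positions 4, 28, 58.
PvuII cuts after base 3 of each site, so after positions 6, 30, 60.
Circular molecule, 3 cuts → 3 fragments:
  7–30 → 24 bp
  31–60 → 30 bp
  61–219 then 1–6 → 159 + 6 = 165 bp
Sorted largest to smallest: 165, 30, 24 bp.

165, 30, 24 bp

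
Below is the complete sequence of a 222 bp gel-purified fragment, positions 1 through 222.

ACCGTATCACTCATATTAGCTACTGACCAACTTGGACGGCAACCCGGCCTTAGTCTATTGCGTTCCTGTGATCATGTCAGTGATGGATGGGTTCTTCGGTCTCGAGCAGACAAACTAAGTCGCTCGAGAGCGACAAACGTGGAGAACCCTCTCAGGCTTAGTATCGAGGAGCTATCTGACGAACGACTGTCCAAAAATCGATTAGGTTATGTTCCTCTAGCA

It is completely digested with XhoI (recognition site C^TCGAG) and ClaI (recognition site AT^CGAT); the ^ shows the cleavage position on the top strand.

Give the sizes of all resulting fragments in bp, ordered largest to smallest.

XhoI sites (CTCGAG) start at positions 101, 123.
XhoI cuts after the first base of each site, so after positions 101, 123.
The ClaI site (ATCGAT) starts at position 197.
ClaI cuts after base 2 of each site, so after position 198.
Combined cut positions: 101, 123, 198.
Linear molecule, 3 cuts → 4 fragments:
  1–101 → 101 bp
  102–123 → 22 bp
  124–198 → 75 bp
  199–222 → 24 bp
Sorted largest to smallest: 101, 75, 24, 22 bp.

101, 75, 24, 22 bp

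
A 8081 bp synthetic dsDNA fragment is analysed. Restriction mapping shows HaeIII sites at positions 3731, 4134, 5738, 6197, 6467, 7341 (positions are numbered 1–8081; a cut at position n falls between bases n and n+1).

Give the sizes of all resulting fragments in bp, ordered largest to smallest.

Linear molecule, 6 cuts → 7 fragments:
  3731 − 0 = 3731 bp
  4134 − 3731 = 403 bp
  5738 − 4134 = 1604 bp
  6197 − 5738 = 459 bp
  6467 − 6197 = 270 bp
  7341 − 6467 = 874 bp
  8081 − 7341 = 740 bp
Sorted largest to smallest: 3731, 1604, 874, 740, 459, 403, 270 bp.

3731, 1604, 874, 740, 459, 403, 270 bp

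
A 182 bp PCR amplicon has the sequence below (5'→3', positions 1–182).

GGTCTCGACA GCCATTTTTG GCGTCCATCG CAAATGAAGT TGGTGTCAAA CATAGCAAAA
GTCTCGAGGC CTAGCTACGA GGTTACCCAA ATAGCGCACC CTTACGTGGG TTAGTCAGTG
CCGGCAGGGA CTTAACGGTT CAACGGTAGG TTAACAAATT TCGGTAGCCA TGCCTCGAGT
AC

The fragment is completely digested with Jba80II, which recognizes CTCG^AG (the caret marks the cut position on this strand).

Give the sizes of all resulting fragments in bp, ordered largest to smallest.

Jba80II sites (CTCGAG) start at positions 63, 174.
Jba80II cuts after base 4 of each site, so after positions 66, 177.
Linear molecule, 2 cuts → 3 fragments:
  1–66 → 66 bp
  67–177 → 111 bp
  178–182 → 5 bp
Sorted largest to smallest: 111, 66, 5 bp.

111, 66, 5 bp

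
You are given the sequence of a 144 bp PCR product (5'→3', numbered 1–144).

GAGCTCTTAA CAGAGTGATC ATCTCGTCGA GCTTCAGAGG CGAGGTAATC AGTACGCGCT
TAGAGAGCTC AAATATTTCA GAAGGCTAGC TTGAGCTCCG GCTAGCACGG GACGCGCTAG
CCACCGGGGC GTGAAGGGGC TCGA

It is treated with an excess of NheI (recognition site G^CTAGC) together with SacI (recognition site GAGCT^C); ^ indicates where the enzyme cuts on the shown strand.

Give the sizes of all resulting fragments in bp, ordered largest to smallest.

NheI sites (GCTAGC) start at positions 85, 101, 116.
NheI cuts after the first base of each site, so after positions 85, 101, 116.
SacI sites (GAGCTC) start at positions 1, 65, 93.
SacI cuts after base 5 of each site (before the last base), so after positions 5, 69, 97.
Combined cut positions: 5, 69, 85, 97, 101, 116.
Linear molecule, 6 cuts → 7 fragments:
  1–5 → 5 bp
  6–69 → 64 bp
  70–85 → 16 bp
  86–97 → 12 bp
  98–101 → 4 bp
  102–116 → 15 bp
  117–144 → 28 bp
Sorted largest to smallest: 64, 28, 16, 15, 12, 5, 4 bp.

64, 28, 16, 15, 12, 5, 4 bp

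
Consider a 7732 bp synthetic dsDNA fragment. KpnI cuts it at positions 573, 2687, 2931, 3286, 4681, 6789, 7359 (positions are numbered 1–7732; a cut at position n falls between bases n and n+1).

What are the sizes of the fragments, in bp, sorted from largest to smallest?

Linear molecule, 7 cuts → 8 fragments:
  573 − 0 = 573 bp
  2687 − 573 = 2114 bp
  2931 − 2687 = 244 bp
  3286 − 2931 = 355 bp
  4681 − 3286 = 1395 bp
  6789 − 4681 = 2108 bp
  7359 − 6789 = 570 bp
  7732 − 7359 = 373 bp
Sorted largest to smallest: 2114, 2108, 1395, 573, 570, 373, 355, 244 bp.

2114, 2108, 1395, 573, 570, 373, 355, 244 bp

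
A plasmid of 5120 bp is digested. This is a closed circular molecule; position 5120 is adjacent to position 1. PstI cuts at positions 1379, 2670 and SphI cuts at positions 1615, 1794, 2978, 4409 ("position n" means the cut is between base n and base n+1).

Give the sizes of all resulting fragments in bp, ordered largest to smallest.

Combined cut positions (sorted): 1379, 1615, 1794, 2670, 2978, 4409.
Circular molecule, 6 cuts → 6 fragments:
  1615 − 1379 = 236 bp
  1794 − 1615 = 179 bp
  2670 − 1794 = 876 bp
  2978 − 2670 = 308 bp
  4409 − 2978 = 1431 bp
  wrap: 5120 − 4409 + 1379 = 2090 bp
Sorted largest to smallest: 2090, 1431, 876, 308, 236, 179 bp.

2090, 1431, 876, 308, 236, 179 bp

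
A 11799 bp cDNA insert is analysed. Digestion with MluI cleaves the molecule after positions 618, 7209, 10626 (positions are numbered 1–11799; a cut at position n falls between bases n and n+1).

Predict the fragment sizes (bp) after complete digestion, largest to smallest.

6591, 3417, 1173, 618 bp

Linear molecule, 3 cuts → 4 fragments:
  618 − 0 = 618 bp
  7209 − 618 = 6591 bp
  10626 − 7209 = 3417 bp
  11799 − 10626 = 1173 bp
Sorted largest to smallest: 6591, 3417, 1173, 618 bp.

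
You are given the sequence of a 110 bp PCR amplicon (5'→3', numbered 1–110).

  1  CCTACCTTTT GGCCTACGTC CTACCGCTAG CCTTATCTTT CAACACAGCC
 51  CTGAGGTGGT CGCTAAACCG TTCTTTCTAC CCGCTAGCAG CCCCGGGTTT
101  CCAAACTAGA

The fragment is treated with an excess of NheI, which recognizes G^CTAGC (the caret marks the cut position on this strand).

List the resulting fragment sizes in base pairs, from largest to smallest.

57, 27, 26 bp

NheI sites (GCTAGC) start at positions 26, 83.
NheI cuts after the first base of each site, so after positions 26, 83.
Linear molecule, 2 cuts → 3 fragments:
  1–26 → 26 bp
  27–83 → 57 bp
  84–110 → 27 bp
Sorted largest to smallest: 57, 27, 26 bp.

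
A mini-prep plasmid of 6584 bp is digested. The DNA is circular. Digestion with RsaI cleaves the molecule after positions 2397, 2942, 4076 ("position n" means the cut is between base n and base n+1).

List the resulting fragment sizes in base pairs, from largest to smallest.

4905, 1134, 545 bp

Circular molecule, 3 cuts → 3 fragments:
  2942 − 2397 = 545 bp
  4076 − 2942 = 1134 bp
  wrap: 6584 − 4076 + 2397 = 4905 bp
Sorted largest to smallest: 4905, 1134, 545 bp.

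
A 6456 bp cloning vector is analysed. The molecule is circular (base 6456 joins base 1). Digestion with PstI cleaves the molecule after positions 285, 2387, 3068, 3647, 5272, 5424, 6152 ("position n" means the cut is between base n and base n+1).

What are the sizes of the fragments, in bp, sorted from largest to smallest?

Circular molecule, 7 cuts → 7 fragments:
  2387 − 285 = 2102 bp
  3068 − 2387 = 681 bp
  3647 − 3068 = 579 bp
  5272 − 3647 = 1625 bp
  5424 − 5272 = 152 bp
  6152 − 5424 = 728 bp
  wrap: 6456 − 6152 + 285 = 589 bp
Sorted largest to smallest: 2102, 1625, 728, 681, 589, 579, 152 bp.

2102, 1625, 728, 681, 589, 579, 152 bp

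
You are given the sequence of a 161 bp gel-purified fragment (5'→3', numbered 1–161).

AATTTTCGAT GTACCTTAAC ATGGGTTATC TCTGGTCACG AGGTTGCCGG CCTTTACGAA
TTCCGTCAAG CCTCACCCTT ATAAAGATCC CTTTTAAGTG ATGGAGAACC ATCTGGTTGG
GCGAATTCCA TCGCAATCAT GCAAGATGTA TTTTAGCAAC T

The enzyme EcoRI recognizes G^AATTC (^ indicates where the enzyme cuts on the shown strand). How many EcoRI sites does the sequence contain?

2

GAATTC occurs starting at positions 58, 123.
EcoRI cuts at 2 sites.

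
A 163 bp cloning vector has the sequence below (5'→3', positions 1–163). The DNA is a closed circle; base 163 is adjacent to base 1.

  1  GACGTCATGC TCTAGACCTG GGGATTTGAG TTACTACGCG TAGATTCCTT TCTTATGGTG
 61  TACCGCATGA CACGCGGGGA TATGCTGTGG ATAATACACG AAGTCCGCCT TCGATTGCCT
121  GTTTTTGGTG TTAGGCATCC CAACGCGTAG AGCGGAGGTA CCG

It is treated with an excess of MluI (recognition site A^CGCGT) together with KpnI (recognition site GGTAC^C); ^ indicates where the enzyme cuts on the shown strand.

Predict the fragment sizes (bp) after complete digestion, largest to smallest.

107, 38, 18 bp

MluI sites (ACGCGT) start at positions 36, 143.
MluI cuts after the first base of each site, so after positions 36, 143.
The KpnI site (GGTACC) starts at position 157.
KpnI cuts after base 5 of each site (before the last base), so after position 161.
Combined cut positions: 36, 143, 161.
Circular molecule, 3 cuts → 3 fragments:
  37–143 → 107 bp
  144–161 → 18 bp
  162–163 then 1–36 → 2 + 36 = 38 bp
Sorted largest to smallest: 107, 38, 18 bp.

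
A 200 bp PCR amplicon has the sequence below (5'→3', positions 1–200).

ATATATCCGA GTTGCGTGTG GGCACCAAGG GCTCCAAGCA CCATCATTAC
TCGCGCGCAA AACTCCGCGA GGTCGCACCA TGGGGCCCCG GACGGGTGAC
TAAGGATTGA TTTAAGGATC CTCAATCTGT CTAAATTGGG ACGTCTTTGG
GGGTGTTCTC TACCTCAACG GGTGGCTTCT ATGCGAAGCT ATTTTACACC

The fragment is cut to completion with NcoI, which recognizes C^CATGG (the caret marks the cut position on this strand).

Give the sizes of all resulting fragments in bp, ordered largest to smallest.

The NcoI site (CCATGG) starts at position 78.
NcoI cuts after the first base of each site, so after position 78.
Linear molecule, 1 cut → 2 fragments:
  1–78 → 78 bp
  79–200 → 122 bp
Sorted largest to smallest: 122, 78 bp.

122, 78 bp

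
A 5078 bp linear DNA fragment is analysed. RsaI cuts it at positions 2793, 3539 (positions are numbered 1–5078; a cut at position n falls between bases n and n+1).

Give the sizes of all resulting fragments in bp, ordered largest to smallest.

2793, 1539, 746 bp

Linear molecule, 2 cuts → 3 fragments:
  2793 − 0 = 2793 bp
  3539 − 2793 = 746 bp
  5078 − 3539 = 1539 bp
Sorted largest to smallest: 2793, 1539, 746 bp.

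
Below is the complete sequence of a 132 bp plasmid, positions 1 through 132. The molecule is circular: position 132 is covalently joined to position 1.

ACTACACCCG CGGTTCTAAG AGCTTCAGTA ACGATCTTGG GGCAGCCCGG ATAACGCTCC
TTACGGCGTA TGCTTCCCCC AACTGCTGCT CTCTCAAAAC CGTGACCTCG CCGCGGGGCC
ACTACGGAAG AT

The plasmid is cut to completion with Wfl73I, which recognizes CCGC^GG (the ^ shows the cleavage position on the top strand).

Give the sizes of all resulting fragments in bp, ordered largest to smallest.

Wfl73I sites (CCGCGG) start at positions 8, 111.
Wfl73I cuts after base 4 of each site, so after positions 11, 114.
Circular molecule, 2 cuts → 2 fragments:
  12–114 → 103 bp
  115–132 then 1–11 → 18 + 11 = 29 bp
Sorted largest to smallest: 103, 29 bp.

103, 29 bp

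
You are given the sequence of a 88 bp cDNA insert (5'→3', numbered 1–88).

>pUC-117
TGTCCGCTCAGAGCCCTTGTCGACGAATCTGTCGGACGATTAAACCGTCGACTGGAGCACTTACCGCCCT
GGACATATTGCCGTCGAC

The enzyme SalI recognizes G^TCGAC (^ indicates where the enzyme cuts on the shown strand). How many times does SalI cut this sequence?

3

GTCGAC occurs starting at positions 19, 47, 83.
SalI cuts at 3 sites.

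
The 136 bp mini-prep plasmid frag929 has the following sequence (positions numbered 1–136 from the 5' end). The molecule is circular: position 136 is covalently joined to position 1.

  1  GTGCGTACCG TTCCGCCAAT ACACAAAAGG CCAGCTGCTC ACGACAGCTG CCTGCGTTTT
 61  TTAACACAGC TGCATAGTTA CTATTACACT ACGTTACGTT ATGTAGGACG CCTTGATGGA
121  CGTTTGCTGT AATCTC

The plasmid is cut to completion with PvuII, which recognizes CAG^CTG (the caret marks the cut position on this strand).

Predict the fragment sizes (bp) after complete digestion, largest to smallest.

101, 22, 13 bp

PvuII sites (CAGCTG) start at positions 32, 45, 67.
PvuII cuts after base 3 of each site, so after positions 34, 47, 69.
Circular molecule, 3 cuts → 3 fragments:
  35–47 → 13 bp
  48–69 → 22 bp
  70–136 then 1–34 → 67 + 34 = 101 bp
Sorted largest to smallest: 101, 22, 13 bp.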